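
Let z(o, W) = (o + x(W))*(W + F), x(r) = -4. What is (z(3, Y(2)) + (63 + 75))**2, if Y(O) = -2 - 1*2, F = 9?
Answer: 17689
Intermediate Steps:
Y(O) = -4 (Y(O) = -2 - 2 = -4)
z(o, W) = (-4 + o)*(9 + W) (z(o, W) = (o - 4)*(W + 9) = (-4 + o)*(9 + W))
(z(3, Y(2)) + (63 + 75))**2 = ((-36 - 4*(-4) + 9*3 - 4*3) + (63 + 75))**2 = ((-36 + 16 + 27 - 12) + 138)**2 = (-5 + 138)**2 = 133**2 = 17689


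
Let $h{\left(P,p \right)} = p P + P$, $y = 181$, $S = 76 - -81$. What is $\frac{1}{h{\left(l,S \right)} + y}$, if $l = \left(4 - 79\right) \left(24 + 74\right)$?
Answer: $- \frac{1}{1161119} \approx -8.6124 \cdot 10^{-7}$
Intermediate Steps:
$S = 157$ ($S = 76 + 81 = 157$)
$l = -7350$ ($l = \left(-75\right) 98 = -7350$)
$h{\left(P,p \right)} = P + P p$ ($h{\left(P,p \right)} = P p + P = P + P p$)
$\frac{1}{h{\left(l,S \right)} + y} = \frac{1}{- 7350 \left(1 + 157\right) + 181} = \frac{1}{\left(-7350\right) 158 + 181} = \frac{1}{-1161300 + 181} = \frac{1}{-1161119} = - \frac{1}{1161119}$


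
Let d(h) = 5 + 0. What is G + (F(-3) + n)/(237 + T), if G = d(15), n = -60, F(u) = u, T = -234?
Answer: -16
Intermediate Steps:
d(h) = 5
G = 5
G + (F(-3) + n)/(237 + T) = 5 + (-3 - 60)/(237 - 234) = 5 - 63/3 = 5 - 63*⅓ = 5 - 21 = -16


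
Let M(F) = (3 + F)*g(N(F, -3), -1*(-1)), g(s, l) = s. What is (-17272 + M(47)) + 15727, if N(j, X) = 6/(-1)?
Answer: -1845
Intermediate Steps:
N(j, X) = -6 (N(j, X) = 6*(-1) = -6)
M(F) = -18 - 6*F (M(F) = (3 + F)*(-6) = -18 - 6*F)
(-17272 + M(47)) + 15727 = (-17272 + (-18 - 6*47)) + 15727 = (-17272 + (-18 - 282)) + 15727 = (-17272 - 300) + 15727 = -17572 + 15727 = -1845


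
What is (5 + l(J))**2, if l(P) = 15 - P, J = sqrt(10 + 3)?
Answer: (20 - sqrt(13))**2 ≈ 268.78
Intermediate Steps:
J = sqrt(13) ≈ 3.6056
(5 + l(J))**2 = (5 + (15 - sqrt(13)))**2 = (20 - sqrt(13))**2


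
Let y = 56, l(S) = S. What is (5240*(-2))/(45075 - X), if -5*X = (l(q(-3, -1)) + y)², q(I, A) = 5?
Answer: -6550/28637 ≈ -0.22872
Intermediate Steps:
X = -3721/5 (X = -(5 + 56)²/5 = -⅕*61² = -⅕*3721 = -3721/5 ≈ -744.20)
(5240*(-2))/(45075 - X) = (5240*(-2))/(45075 - 1*(-3721/5)) = -10480/(45075 + 3721/5) = -10480/229096/5 = -10480*5/229096 = -6550/28637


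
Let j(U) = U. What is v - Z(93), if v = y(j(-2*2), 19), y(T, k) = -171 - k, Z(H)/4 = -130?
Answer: 330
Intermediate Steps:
Z(H) = -520 (Z(H) = 4*(-130) = -520)
v = -190 (v = -171 - 1*19 = -171 - 19 = -190)
v - Z(93) = -190 - 1*(-520) = -190 + 520 = 330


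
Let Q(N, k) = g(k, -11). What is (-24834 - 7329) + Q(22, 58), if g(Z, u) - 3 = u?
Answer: -32171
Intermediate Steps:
g(Z, u) = 3 + u
Q(N, k) = -8 (Q(N, k) = 3 - 11 = -8)
(-24834 - 7329) + Q(22, 58) = (-24834 - 7329) - 8 = -32163 - 8 = -32171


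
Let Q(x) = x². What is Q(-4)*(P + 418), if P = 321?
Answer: 11824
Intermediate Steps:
Q(-4)*(P + 418) = (-4)²*(321 + 418) = 16*739 = 11824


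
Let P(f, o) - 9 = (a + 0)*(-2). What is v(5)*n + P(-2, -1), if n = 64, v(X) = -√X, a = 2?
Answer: 5 - 64*√5 ≈ -138.11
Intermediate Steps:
P(f, o) = 5 (P(f, o) = 9 + (2 + 0)*(-2) = 9 + 2*(-2) = 9 - 4 = 5)
v(5)*n + P(-2, -1) = -√5*64 + 5 = -64*√5 + 5 = 5 - 64*√5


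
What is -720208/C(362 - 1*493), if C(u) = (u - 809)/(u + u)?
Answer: -47173624/235 ≈ -2.0074e+5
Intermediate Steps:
C(u) = (-809 + u)/(2*u) (C(u) = (-809 + u)/((2*u)) = (-809 + u)*(1/(2*u)) = (-809 + u)/(2*u))
-720208/C(362 - 1*493) = -720208*2*(362 - 1*493)/(-809 + (362 - 1*493)) = -720208*2*(362 - 493)/(-809 + (362 - 493)) = -720208*(-262/(-809 - 131)) = -720208/((1/2)*(-1/131)*(-940)) = -720208/470/131 = -720208*131/470 = -47173624/235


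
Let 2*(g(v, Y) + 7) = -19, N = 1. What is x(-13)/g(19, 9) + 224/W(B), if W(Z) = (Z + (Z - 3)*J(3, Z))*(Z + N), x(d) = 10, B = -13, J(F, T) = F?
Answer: -604/2013 ≈ -0.30005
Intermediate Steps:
g(v, Y) = -33/2 (g(v, Y) = -7 + (½)*(-19) = -7 - 19/2 = -33/2)
W(Z) = (1 + Z)*(-9 + 4*Z) (W(Z) = (Z + (Z - 3)*3)*(Z + 1) = (Z + (-3 + Z)*3)*(1 + Z) = (Z + (-9 + 3*Z))*(1 + Z) = (-9 + 4*Z)*(1 + Z) = (1 + Z)*(-9 + 4*Z))
x(-13)/g(19, 9) + 224/W(B) = 10/(-33/2) + 224/(-9 - 5*(-13) + 4*(-13)²) = 10*(-2/33) + 224/(-9 + 65 + 4*169) = -20/33 + 224/(-9 + 65 + 676) = -20/33 + 224/732 = -20/33 + 224*(1/732) = -20/33 + 56/183 = -604/2013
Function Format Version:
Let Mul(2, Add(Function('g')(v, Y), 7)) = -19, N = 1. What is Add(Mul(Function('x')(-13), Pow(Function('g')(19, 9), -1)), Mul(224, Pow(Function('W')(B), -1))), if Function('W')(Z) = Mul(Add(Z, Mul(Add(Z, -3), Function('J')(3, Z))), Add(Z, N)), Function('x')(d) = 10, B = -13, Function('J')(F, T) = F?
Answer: Rational(-604, 2013) ≈ -0.30005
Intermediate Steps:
Function('g')(v, Y) = Rational(-33, 2) (Function('g')(v, Y) = Add(-7, Mul(Rational(1, 2), -19)) = Add(-7, Rational(-19, 2)) = Rational(-33, 2))
Function('W')(Z) = Mul(Add(1, Z), Add(-9, Mul(4, Z))) (Function('W')(Z) = Mul(Add(Z, Mul(Add(Z, -3), 3)), Add(Z, 1)) = Mul(Add(Z, Mul(Add(-3, Z), 3)), Add(1, Z)) = Mul(Add(Z, Add(-9, Mul(3, Z))), Add(1, Z)) = Mul(Add(-9, Mul(4, Z)), Add(1, Z)) = Mul(Add(1, Z), Add(-9, Mul(4, Z))))
Add(Mul(Function('x')(-13), Pow(Function('g')(19, 9), -1)), Mul(224, Pow(Function('W')(B), -1))) = Add(Mul(10, Pow(Rational(-33, 2), -1)), Mul(224, Pow(Add(-9, Mul(-5, -13), Mul(4, Pow(-13, 2))), -1))) = Add(Mul(10, Rational(-2, 33)), Mul(224, Pow(Add(-9, 65, Mul(4, 169)), -1))) = Add(Rational(-20, 33), Mul(224, Pow(Add(-9, 65, 676), -1))) = Add(Rational(-20, 33), Mul(224, Pow(732, -1))) = Add(Rational(-20, 33), Mul(224, Rational(1, 732))) = Add(Rational(-20, 33), Rational(56, 183)) = Rational(-604, 2013)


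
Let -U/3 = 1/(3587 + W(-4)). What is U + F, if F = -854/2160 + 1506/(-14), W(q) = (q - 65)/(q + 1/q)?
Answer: -9999698591/92617560 ≈ -107.97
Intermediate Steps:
W(q) = (-65 + q)/(q + 1/q)
U = -51/61255 (U = -3/(3587 - 4*(-65 - 4)/(1 + (-4)²)) = -3/(3587 - 4*(-69)/(1 + 16)) = -3/(3587 - 4*(-69)/17) = -3/(3587 - 4*1/17*(-69)) = -3/(3587 + 276/17) = -3/61255/17 = -3*17/61255 = -51/61255 ≈ -0.00083258)
F = -816229/7560 (F = -854*1/2160 + 1506*(-1/14) = -427/1080 - 753/7 = -816229/7560 ≈ -107.97)
U + F = -51/61255 - 816229/7560 = -9999698591/92617560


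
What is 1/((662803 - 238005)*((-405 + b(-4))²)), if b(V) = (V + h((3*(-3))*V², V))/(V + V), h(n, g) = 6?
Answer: 8/558108320759 ≈ 1.4334e-11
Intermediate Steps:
b(V) = (6 + V)/(2*V) (b(V) = (V + 6)/(V + V) = (6 + V)/((2*V)) = (6 + V)*(1/(2*V)) = (6 + V)/(2*V))
1/((662803 - 238005)*((-405 + b(-4))²)) = 1/((662803 - 238005)*((-405 + (½)*(6 - 4)/(-4))²)) = 1/(424798*((-405 + (½)*(-¼)*2)²)) = 1/(424798*((-405 - ¼)²)) = 1/(424798*((-1621/4)²)) = 1/(424798*(2627641/16)) = (1/424798)*(16/2627641) = 8/558108320759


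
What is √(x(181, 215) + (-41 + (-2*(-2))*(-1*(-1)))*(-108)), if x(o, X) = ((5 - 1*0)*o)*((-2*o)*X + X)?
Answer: I*√70237579 ≈ 8380.8*I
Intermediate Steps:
x(o, X) = 5*o*(X - 2*X*o) (x(o, X) = ((5 + 0)*o)*(-2*X*o + X) = (5*o)*(X - 2*X*o) = 5*o*(X - 2*X*o))
√(x(181, 215) + (-41 + (-2*(-2))*(-1*(-1)))*(-108)) = √(5*215*181*(1 - 2*181) + (-41 + (-2*(-2))*(-1*(-1)))*(-108)) = √(5*215*181*(1 - 362) + (-41 + 4*1)*(-108)) = √(5*215*181*(-361) + (-41 + 4)*(-108)) = √(-70241575 - 37*(-108)) = √(-70241575 + 3996) = √(-70237579) = I*√70237579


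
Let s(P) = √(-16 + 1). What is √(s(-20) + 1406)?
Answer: √(1406 + I*√15) ≈ 37.497 + 0.0516*I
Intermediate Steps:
s(P) = I*√15 (s(P) = √(-15) = I*√15)
√(s(-20) + 1406) = √(I*√15 + 1406) = √(1406 + I*√15)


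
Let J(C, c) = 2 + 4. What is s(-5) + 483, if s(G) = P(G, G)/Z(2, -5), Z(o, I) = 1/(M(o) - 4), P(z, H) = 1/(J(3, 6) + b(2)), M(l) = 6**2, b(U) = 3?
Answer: 4379/9 ≈ 486.56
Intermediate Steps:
J(C, c) = 6
M(l) = 36
P(z, H) = 1/9 (P(z, H) = 1/(6 + 3) = 1/9)
Z(o, I) = 1/32 (Z(o, I) = 1/(36 - 4) = 1/32)
s(G) = 32/9 (s(G) = 1/(9*(1/32)) = (1/9)*32 = 32/9)
s(-5) + 483 = 32/9 + 483 = 4379/9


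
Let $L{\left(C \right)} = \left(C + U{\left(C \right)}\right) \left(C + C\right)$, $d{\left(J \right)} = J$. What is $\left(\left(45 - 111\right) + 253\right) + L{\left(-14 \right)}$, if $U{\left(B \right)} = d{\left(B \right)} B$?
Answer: $-4909$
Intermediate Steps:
$U{\left(B \right)} = B^{2}$ ($U{\left(B \right)} = B B = B^{2}$)
$L{\left(C \right)} = 2 C \left(C + C^{2}\right)$ ($L{\left(C \right)} = \left(C + C^{2}\right) \left(C + C\right) = \left(C + C^{2}\right) 2 C = 2 C \left(C + C^{2}\right)$)
$\left(\left(45 - 111\right) + 253\right) + L{\left(-14 \right)} = \left(\left(45 - 111\right) + 253\right) + 2 \left(-14\right)^{2} \left(1 - 14\right) = \left(\left(45 - 111\right) + 253\right) + 2 \cdot 196 \left(-13\right) = \left(-66 + 253\right) - 5096 = 187 - 5096 = -4909$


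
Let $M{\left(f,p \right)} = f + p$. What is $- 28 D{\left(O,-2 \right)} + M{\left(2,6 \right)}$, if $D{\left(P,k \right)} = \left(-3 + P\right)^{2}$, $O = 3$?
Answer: $8$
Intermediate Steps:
$- 28 D{\left(O,-2 \right)} + M{\left(2,6 \right)} = - 28 \left(-3 + 3\right)^{2} + \left(2 + 6\right) = - 28 \cdot 0^{2} + 8 = \left(-28\right) 0 + 8 = 0 + 8 = 8$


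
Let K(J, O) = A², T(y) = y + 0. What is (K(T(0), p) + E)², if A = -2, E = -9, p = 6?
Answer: 25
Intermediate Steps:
T(y) = y
K(J, O) = 4 (K(J, O) = (-2)² = 4)
(K(T(0), p) + E)² = (4 - 9)² = (-5)² = 25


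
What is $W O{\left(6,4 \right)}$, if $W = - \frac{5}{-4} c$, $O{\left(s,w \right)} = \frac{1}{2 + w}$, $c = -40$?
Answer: $- \frac{25}{3} \approx -8.3333$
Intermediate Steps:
$W = -50$ ($W = - \frac{5}{-4} \left(-40\right) = \left(-5\right) \left(- \frac{1}{4}\right) \left(-40\right) = \frac{5}{4} \left(-40\right) = -50$)
$W O{\left(6,4 \right)} = - \frac{50}{2 + 4} = - \frac{50}{6} = \left(-50\right) \frac{1}{6} = - \frac{25}{3}$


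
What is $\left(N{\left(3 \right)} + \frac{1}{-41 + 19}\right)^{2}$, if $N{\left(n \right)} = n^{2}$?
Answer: $\frac{38809}{484} \approx 80.184$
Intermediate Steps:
$\left(N{\left(3 \right)} + \frac{1}{-41 + 19}\right)^{2} = \left(3^{2} + \frac{1}{-41 + 19}\right)^{2} = \left(9 + \frac{1}{-22}\right)^{2} = \left(9 - \frac{1}{22}\right)^{2} = \left(\frac{197}{22}\right)^{2} = \frac{38809}{484}$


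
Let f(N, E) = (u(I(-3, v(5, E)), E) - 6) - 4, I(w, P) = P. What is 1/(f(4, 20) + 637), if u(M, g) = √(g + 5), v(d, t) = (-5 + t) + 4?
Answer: 1/632 ≈ 0.0015823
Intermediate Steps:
v(d, t) = -1 + t
u(M, g) = √(5 + g)
f(N, E) = -10 + √(5 + E) (f(N, E) = (√(5 + E) - 6) - 4 = (-6 + √(5 + E)) - 4 = -10 + √(5 + E))
1/(f(4, 20) + 637) = 1/((-10 + √(5 + 20)) + 637) = 1/((-10 + √25) + 637) = 1/((-10 + 5) + 637) = 1/(-5 + 637) = 1/632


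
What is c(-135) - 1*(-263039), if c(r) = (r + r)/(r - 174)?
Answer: 27093107/103 ≈ 2.6304e+5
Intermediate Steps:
c(r) = 2*r/(-174 + r) (c(r) = (2*r)/(-174 + r) = 2*r/(-174 + r))
c(-135) - 1*(-263039) = 2*(-135)/(-174 - 135) - 1*(-263039) = 2*(-135)/(-309) + 263039 = 2*(-135)*(-1/309) + 263039 = 90/103 + 263039 = 27093107/103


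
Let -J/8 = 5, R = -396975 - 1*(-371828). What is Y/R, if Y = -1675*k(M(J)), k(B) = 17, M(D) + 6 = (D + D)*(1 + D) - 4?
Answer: 28475/25147 ≈ 1.1323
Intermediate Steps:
R = -25147 (R = -396975 + 371828 = -25147)
J = -40 (J = -8*5 = -40)
M(D) = -10 + 2*D*(1 + D) (M(D) = -6 + ((D + D)*(1 + D) - 4) = -6 + ((2*D)*(1 + D) - 4) = -6 + (2*D*(1 + D) - 4) = -6 + (-4 + 2*D*(1 + D)) = -10 + 2*D*(1 + D))
Y = -28475 (Y = -1675*17 = -28475)
Y/R = -28475/(-25147) = -28475*(-1/25147) = 28475/25147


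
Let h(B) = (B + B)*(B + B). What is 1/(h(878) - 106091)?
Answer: 1/2977445 ≈ 3.3586e-7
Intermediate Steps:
h(B) = 4*B**2 (h(B) = (2*B)*(2*B) = 4*B**2)
1/(h(878) - 106091) = 1/(4*878**2 - 106091) = 1/(4*770884 - 106091) = 1/(3083536 - 106091) = 1/2977445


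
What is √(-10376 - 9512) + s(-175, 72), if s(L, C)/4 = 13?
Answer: 52 + 4*I*√1243 ≈ 52.0 + 141.02*I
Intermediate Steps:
s(L, C) = 52 (s(L, C) = 4*13 = 52)
√(-10376 - 9512) + s(-175, 72) = √(-10376 - 9512) + 52 = √(-19888) + 52 = 4*I*√1243 + 52 = 52 + 4*I*√1243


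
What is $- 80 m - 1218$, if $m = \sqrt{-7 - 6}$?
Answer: $-1218 - 80 i \sqrt{13} \approx -1218.0 - 288.44 i$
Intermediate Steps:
$m = i \sqrt{13}$ ($m = \sqrt{-13} = i \sqrt{13} \approx 3.6056 i$)
$- 80 m - 1218 = - 80 i \sqrt{13} - 1218 = -1218 - 80 i \sqrt{13}$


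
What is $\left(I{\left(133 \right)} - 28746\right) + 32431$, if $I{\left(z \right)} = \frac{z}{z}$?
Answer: $3686$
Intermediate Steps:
$I{\left(z \right)} = 1$
$\left(I{\left(133 \right)} - 28746\right) + 32431 = \left(1 - 28746\right) + 32431 = -28745 + 32431 = 3686$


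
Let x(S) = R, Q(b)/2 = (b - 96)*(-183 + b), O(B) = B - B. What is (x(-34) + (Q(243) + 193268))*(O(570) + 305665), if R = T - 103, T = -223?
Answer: 64367547030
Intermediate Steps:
O(B) = 0
Q(b) = 2*(-183 + b)*(-96 + b) (Q(b) = 2*((b - 96)*(-183 + b)) = 2*((-96 + b)*(-183 + b)) = 2*((-183 + b)*(-96 + b)) = 2*(-183 + b)*(-96 + b))
R = -326 (R = -223 - 103 = -326)
x(S) = -326
(x(-34) + (Q(243) + 193268))*(O(570) + 305665) = (-326 + ((35136 - 558*243 + 2*243²) + 193268))*(0 + 305665) = (-326 + ((35136 - 135594 + 2*59049) + 193268))*305665 = (-326 + ((35136 - 135594 + 118098) + 193268))*305665 = (-326 + (17640 + 193268))*305665 = (-326 + 210908)*305665 = 210582*305665 = 64367547030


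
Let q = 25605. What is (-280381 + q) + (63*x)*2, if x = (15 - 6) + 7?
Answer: -252760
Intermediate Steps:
x = 16 (x = 9 + 7 = 16)
(-280381 + q) + (63*x)*2 = (-280381 + 25605) + (63*16)*2 = -254776 + 1008*2 = -254776 + 2016 = -252760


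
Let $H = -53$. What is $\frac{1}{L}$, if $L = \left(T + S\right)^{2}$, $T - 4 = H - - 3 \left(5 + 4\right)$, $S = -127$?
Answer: $\frac{1}{22201} \approx 4.5043 \cdot 10^{-5}$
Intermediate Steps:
$T = -22$ ($T = 4 - \left(53 - 3 \left(5 + 4\right)\right) = 4 - \left(53 - 27\right) = 4 - 26 = -22$)
$L = 22201$ ($L = \left(-22 - 127\right)^{2} = \left(-149\right)^{2} = 22201$)
$\frac{1}{L} = \frac{1}{22201}$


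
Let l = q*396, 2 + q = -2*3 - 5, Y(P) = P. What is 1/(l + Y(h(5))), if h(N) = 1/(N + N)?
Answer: -10/51479 ≈ -0.00019425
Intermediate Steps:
h(N) = 1/(2*N)
q = -13 (q = -2 + (-2*3 - 5) = -2 + (-6 - 5) = -2 - 11 = -13)
l = -5148 (l = -13*396 = -5148)
1/(l + Y(h(5))) = 1/(-5148 + (½)/5) = 1/(-5148 + (½)*(⅕)) = 1/(-5148 + ⅒) = 1/(-51479/10) = -10/51479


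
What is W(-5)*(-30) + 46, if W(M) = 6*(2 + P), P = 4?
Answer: -1034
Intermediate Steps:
W(M) = 36 (W(M) = 6*(2 + 4) = 6*6 = 36)
W(-5)*(-30) + 46 = 36*(-30) + 46 = -1080 + 46 = -1034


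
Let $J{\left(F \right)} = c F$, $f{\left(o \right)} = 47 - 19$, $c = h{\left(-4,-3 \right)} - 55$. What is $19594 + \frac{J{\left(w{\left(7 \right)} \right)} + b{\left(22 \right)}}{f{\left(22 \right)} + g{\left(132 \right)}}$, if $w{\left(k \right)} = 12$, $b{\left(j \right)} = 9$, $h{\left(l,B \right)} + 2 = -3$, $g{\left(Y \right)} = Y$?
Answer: $\frac{3134329}{160} \approx 19590.0$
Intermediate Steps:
$h{\left(l,B \right)} = -5$ ($h{\left(l,B \right)} = -2 - 3 = -5$)
$c = -60$ ($c = -5 - 55 = -60$)
$f{\left(o \right)} = 28$ ($f{\left(o \right)} = 47 - 19 = 28$)
$J{\left(F \right)} = - 60 F$
$19594 + \frac{J{\left(w{\left(7 \right)} \right)} + b{\left(22 \right)}}{f{\left(22 \right)} + g{\left(132 \right)}} = 19594 + \frac{\left(-60\right) 12 + 9}{28 + 132} = 19594 + \frac{-720 + 9}{160} = 19594 - \frac{711}{160} = \frac{3134329}{160}$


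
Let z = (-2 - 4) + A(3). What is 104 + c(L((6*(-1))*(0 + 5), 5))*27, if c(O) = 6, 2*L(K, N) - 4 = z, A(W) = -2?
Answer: 266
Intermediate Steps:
z = -8 (z = (-2 - 4) - 2 = -6 - 2 = -8)
L(K, N) = -2 (L(K, N) = 2 + (½)*(-8) = 2 - 4 = -2)
104 + c(L((6*(-1))*(0 + 5), 5))*27 = 104 + 6*27 = 104 + 162 = 266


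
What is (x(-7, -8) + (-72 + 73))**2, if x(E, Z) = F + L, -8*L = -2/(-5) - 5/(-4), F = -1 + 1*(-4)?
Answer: 452929/25600 ≈ 17.693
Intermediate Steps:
F = -5 (F = -1 - 4 = -5)
L = -33/160 (L = -(-2/(-5) - 5/(-4))/8 = -(-2*(-1/5) - 5*(-1/4))/8 = -(2/5 + 5/4)/8 = -1/8*33/20 = -33/160 ≈ -0.20625)
x(E, Z) = -833/160 (x(E, Z) = -5 - 33/160 = -833/160)
(x(-7, -8) + (-72 + 73))**2 = (-833/160 + (-72 + 73))**2 = (-833/160 + 1)**2 = (-673/160)**2 = 452929/25600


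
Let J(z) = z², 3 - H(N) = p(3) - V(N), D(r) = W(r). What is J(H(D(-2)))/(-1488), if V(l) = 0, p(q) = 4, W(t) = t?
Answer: -1/1488 ≈ -0.00067204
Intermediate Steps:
D(r) = r
H(N) = -1 (H(N) = 3 - (4 - 1*0) = 3 - (4 + 0) = 3 - 1*4 = 3 - 4 = -1)
J(H(D(-2)))/(-1488) = (-1)²/(-1488) = 1*(-1/1488) = -1/1488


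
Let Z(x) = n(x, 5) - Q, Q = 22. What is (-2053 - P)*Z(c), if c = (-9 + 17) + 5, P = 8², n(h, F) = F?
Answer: 35989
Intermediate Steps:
P = 64
c = 13 (c = 8 + 5 = 13)
Z(x) = -17 (Z(x) = 5 - 1*22 = 5 - 22 = -17)
(-2053 - P)*Z(c) = (-2053 - 1*64)*(-17) = (-2053 - 64)*(-17) = -2117*(-17) = 35989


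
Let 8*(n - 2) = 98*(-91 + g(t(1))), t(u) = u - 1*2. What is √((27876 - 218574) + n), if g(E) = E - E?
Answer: I*√767243/2 ≈ 437.96*I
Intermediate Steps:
t(u) = -2 + u (t(u) = u - 2 = -2 + u)
g(E) = 0
n = -4451/4 (n = 2 + (98*(-91 + 0))/8 = 2 + (98*(-91))/8 = 2 + (⅛)*(-8918) = 2 - 4459/4 = -4451/4 ≈ -1112.8)
√((27876 - 218574) + n) = √((27876 - 218574) - 4451/4) = √(-190698 - 4451/4) = √(-767243/4) = I*√767243/2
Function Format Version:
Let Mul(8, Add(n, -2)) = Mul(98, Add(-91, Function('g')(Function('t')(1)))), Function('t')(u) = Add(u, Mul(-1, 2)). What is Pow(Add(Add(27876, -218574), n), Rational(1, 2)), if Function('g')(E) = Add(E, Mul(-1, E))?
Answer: Mul(Rational(1, 2), I, Pow(767243, Rational(1, 2))) ≈ Mul(437.96, I)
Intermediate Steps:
Function('t')(u) = Add(-2, u) (Function('t')(u) = Add(u, -2) = Add(-2, u))
Function('g')(E) = 0
n = Rational(-4451, 4) (n = Add(2, Mul(Rational(1, 8), Mul(98, Add(-91, 0)))) = Add(2, Mul(Rational(1, 8), Mul(98, -91))) = Add(2, Mul(Rational(1, 8), -8918)) = Add(2, Rational(-4459, 4)) = Rational(-4451, 4) ≈ -1112.8)
Pow(Add(Add(27876, -218574), n), Rational(1, 2)) = Pow(Add(Add(27876, -218574), Rational(-4451, 4)), Rational(1, 2)) = Pow(Add(-190698, Rational(-4451, 4)), Rational(1, 2)) = Pow(Rational(-767243, 4), Rational(1, 2)) = Mul(Rational(1, 2), I, Pow(767243, Rational(1, 2)))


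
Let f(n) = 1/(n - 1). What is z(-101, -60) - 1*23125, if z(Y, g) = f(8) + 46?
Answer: -161552/7 ≈ -23079.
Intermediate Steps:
f(n) = 1/(-1 + n)
z(Y, g) = 323/7 (z(Y, g) = 1/(-1 + 8) + 46 = 1/7 + 46 = ⅐ + 46 = 323/7)
z(-101, -60) - 1*23125 = 323/7 - 1*23125 = 323/7 - 23125 = -161552/7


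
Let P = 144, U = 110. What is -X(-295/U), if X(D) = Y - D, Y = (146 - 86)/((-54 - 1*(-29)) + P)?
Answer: -8341/2618 ≈ -3.1860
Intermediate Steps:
Y = 60/119 (Y = (146 - 86)/((-54 - 1*(-29)) + 144) = 60/((-54 + 29) + 144) = 60/(-25 + 144) = 60/119 ≈ 0.50420)
X(D) = 60/119 - D
-X(-295/U) = -(60/119 - (-295)/110) = -(60/119 - 1*(-59/22)) = -(60/119 + 59/22) = -1*8341/2618 = -8341/2618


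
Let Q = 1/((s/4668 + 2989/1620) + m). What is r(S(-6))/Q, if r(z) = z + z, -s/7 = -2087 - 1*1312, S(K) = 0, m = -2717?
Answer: 0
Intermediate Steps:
s = 23793 (s = -7*(-2087 - 1*1312) = -7*(-2087 - 1312) = -7*(-3399) = 23793)
Q = -157545/426956071 (Q = 1/((23793/4668 + 2989/1620) - 2717) = 1/((23793*(1/4668) + 2989*(1/1620)) - 2717) = 1/((7931/1556 + 2989/1620) - 2717) = 1/(1093694/157545 - 2717) = 1/(-426956071/157545) = -157545/426956071 ≈ -0.00036900)
r(z) = 2*z
r(S(-6))/Q = (2*0)/(-157545/426956071) = 0*(-426956071/157545) = 0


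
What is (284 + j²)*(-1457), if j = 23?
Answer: -1184541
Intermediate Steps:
(284 + j²)*(-1457) = (284 + 23²)*(-1457) = (284 + 529)*(-1457) = 813*(-1457) = -1184541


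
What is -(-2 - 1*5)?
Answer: 7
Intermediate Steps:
-(-2 - 1*5) = -(-2 - 5) = -(-7) = -1*(-7) = 7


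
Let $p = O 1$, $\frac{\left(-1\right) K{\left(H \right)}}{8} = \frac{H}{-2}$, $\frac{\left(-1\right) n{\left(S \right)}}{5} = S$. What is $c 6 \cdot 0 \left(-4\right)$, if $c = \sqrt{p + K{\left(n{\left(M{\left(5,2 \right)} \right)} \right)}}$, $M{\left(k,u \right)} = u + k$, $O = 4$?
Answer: $0$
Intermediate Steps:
$M{\left(k,u \right)} = k + u$
$n{\left(S \right)} = - 5 S$
$K{\left(H \right)} = 4 H$ ($K{\left(H \right)} = - 8 \frac{H}{-2} = - 8 H \left(- \frac{1}{2}\right) = - 8 \left(- \frac{H}{2}\right) = 4 H$)
$p = 4$ ($p = 4 \cdot 1 = 4$)
$c = 2 i \sqrt{34}$ ($c = \sqrt{4 + 4 \left(- 5 \left(5 + 2\right)\right)} = \sqrt{4 + 4 \left(\left(-5\right) 7\right)} = \sqrt{4 + 4 \left(-35\right)} = \sqrt{4 - 140} = \sqrt{-136} = 2 i \sqrt{34} \approx 11.662 i$)
$c 6 \cdot 0 \left(-4\right) = 2 i \sqrt{34} \cdot 6 \cdot 0 \left(-4\right) = 12 i \sqrt{34} \cdot 0 = 0$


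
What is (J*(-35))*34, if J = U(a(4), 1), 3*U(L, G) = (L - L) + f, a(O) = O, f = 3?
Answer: -1190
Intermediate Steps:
U(L, G) = 1 (U(L, G) = ((L - L) + 3)/3 = (0 + 3)/3 = (⅓)*3 = 1)
J = 1
(J*(-35))*34 = (1*(-35))*34 = -35*34 = -1190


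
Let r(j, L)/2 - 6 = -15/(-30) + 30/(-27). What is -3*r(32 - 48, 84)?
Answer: -97/3 ≈ -32.333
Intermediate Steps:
r(j, L) = 97/9 (r(j, L) = 12 + 2*(-15/(-30) + 30/(-27)) = 12 + 2*(-15*(-1/30) + 30*(-1/27)) = 12 + 2*(½ - 10/9) = 12 + 2*(-11/18) = 12 - 11/9 = 97/9)
-3*r(32 - 48, 84) = -3*97/9 = -97/3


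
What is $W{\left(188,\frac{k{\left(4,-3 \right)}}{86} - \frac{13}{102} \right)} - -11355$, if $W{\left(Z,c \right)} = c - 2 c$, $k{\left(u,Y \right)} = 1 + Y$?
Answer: $\frac{49803691}{4386} \approx 11355.0$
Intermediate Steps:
$W{\left(Z,c \right)} = - c$
$W{\left(188,\frac{k{\left(4,-3 \right)}}{86} - \frac{13}{102} \right)} - -11355 = - (\frac{1 - 3}{86} - \frac{13}{102}) - -11355 = - (\left(-2\right) \frac{1}{86} - \frac{13}{102}) + 11355 = - (- \frac{1}{43} - \frac{13}{102}) + 11355 = \left(-1\right) \left(- \frac{661}{4386}\right) + 11355 = \frac{661}{4386} + 11355 = \frac{49803691}{4386}$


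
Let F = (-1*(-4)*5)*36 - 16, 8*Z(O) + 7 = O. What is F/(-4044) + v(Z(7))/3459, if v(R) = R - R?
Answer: -176/1011 ≈ -0.17409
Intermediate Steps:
Z(O) = -7/8 + O/8
v(R) = 0
F = 704 (F = (4*5)*36 - 16 = 20*36 - 16 = 720 - 16 = 704)
F/(-4044) + v(Z(7))/3459 = 704/(-4044) + 0/3459 = 704*(-1/4044) + 0*(1/3459) = -176/1011 + 0 = -176/1011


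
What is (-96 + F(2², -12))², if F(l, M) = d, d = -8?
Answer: 10816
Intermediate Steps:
F(l, M) = -8
(-96 + F(2², -12))² = (-96 - 8)² = (-104)² = 10816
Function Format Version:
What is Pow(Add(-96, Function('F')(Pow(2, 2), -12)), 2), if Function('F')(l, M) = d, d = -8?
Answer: 10816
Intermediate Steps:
Function('F')(l, M) = -8
Pow(Add(-96, Function('F')(Pow(2, 2), -12)), 2) = Pow(Add(-96, -8), 2) = Pow(-104, 2) = 10816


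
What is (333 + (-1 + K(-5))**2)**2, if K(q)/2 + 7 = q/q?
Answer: 252004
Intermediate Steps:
K(q) = -12 (K(q) = -14 + 2*(q/q) = -14 + 2*1 = -14 + 2 = -12)
(333 + (-1 + K(-5))**2)**2 = (333 + (-1 - 12)**2)**2 = (333 + (-13)**2)**2 = (333 + 169)**2 = 502**2 = 252004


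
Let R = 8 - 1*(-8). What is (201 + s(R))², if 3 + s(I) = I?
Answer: 45796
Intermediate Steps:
R = 16 (R = 8 + 8 = 16)
s(I) = -3 + I
(201 + s(R))² = (201 + (-3 + 16))² = (201 + 13)² = 214² = 45796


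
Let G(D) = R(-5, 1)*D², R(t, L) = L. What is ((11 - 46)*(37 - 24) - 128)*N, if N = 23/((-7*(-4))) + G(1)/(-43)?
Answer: -560263/1204 ≈ -465.33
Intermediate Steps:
G(D) = D² (G(D) = 1*D² = D²)
N = 961/1204 (N = 23/((-7*(-4))) + 1²/(-43) = 23/28 + 1*(-1/43) = 23*(1/28) - 1/43 = 23/28 - 1/43 = 961/1204 ≈ 0.79817)
((11 - 46)*(37 - 24) - 128)*N = ((11 - 46)*(37 - 24) - 128)*(961/1204) = (-35*13 - 128)*(961/1204) = (-455 - 128)*(961/1204) = -583*961/1204 = -560263/1204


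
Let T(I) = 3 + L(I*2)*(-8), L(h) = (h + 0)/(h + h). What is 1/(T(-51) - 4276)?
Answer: -1/4277 ≈ -0.00023381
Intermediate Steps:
L(h) = ½ (L(h) = h/((2*h)) = h*(1/(2*h)) = ½)
T(I) = -1 (T(I) = 3 + (½)*(-8) = 3 - 4 = -1)
1/(T(-51) - 4276) = 1/(-1 - 4276) = 1/(-4277) = -1/4277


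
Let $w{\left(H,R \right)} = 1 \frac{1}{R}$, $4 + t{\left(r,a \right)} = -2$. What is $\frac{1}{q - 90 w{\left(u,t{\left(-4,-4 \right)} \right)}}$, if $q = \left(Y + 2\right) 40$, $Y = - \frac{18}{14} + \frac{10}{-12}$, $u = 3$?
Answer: $\frac{21}{215} \approx 0.097674$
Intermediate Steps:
$t{\left(r,a \right)} = -6$ ($t{\left(r,a \right)} = -4 - 2 = -6$)
$Y = - \frac{89}{42}$ ($Y = \left(-18\right) \frac{1}{14} + 10 \left(- \frac{1}{12}\right) = - \frac{9}{7} - \frac{5}{6} = - \frac{89}{42} \approx -2.119$)
$w{\left(H,R \right)} = \frac{1}{R}$
$q = - \frac{100}{21}$ ($q = \left(- \frac{89}{42} + 2\right) 40 = \left(- \frac{5}{42}\right) 40 = - \frac{100}{21} \approx -4.7619$)
$\frac{1}{q - 90 w{\left(u,t{\left(-4,-4 \right)} \right)}} = \frac{1}{- \frac{100}{21} - \frac{90}{-6}} = \frac{1}{- \frac{100}{21} - -15} = \frac{1}{- \frac{100}{21} + 15} = \frac{1}{\frac{215}{21}} = \frac{21}{215}$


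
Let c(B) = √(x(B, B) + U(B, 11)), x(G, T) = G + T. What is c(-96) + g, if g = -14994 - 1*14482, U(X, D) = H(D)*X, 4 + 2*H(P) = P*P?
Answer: -29476 + 44*I*√3 ≈ -29476.0 + 76.21*I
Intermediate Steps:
H(P) = -2 + P²/2 (H(P) = -2 + (P*P)/2 = -2 + P²/2)
U(X, D) = X*(-2 + D²/2) (U(X, D) = (-2 + D²/2)*X = X*(-2 + D²/2))
g = -29476 (g = -14994 - 14482 = -29476)
c(B) = 11*√2*√B/2 (c(B) = √((B + B) + B*(-4 + 11²)/2) = √(2*B + B*(-4 + 121)/2) = √(2*B + (½)*B*117) = √(2*B + 117*B/2) = √(121*B/2) = 11*√2*√B/2)
c(-96) + g = 11*√2*√(-96)/2 - 29476 = 11*√2*(4*I*√6)/2 - 29476 = 44*I*√3 - 29476 = -29476 + 44*I*√3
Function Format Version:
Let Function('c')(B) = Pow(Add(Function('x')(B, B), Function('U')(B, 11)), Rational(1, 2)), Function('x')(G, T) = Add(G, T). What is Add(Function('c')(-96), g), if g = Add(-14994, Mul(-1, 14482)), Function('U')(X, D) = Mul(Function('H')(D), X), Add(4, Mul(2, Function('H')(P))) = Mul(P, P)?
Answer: Add(-29476, Mul(44, I, Pow(3, Rational(1, 2)))) ≈ Add(-29476., Mul(76.210, I))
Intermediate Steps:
Function('H')(P) = Add(-2, Mul(Rational(1, 2), Pow(P, 2))) (Function('H')(P) = Add(-2, Mul(Rational(1, 2), Mul(P, P))) = Add(-2, Mul(Rational(1, 2), Pow(P, 2))))
Function('U')(X, D) = Mul(X, Add(-2, Mul(Rational(1, 2), Pow(D, 2)))) (Function('U')(X, D) = Mul(Add(-2, Mul(Rational(1, 2), Pow(D, 2))), X) = Mul(X, Add(-2, Mul(Rational(1, 2), Pow(D, 2)))))
g = -29476 (g = Add(-14994, -14482) = -29476)
Function('c')(B) = Mul(Rational(11, 2), Pow(2, Rational(1, 2)), Pow(B, Rational(1, 2))) (Function('c')(B) = Pow(Add(Add(B, B), Mul(Rational(1, 2), B, Add(-4, Pow(11, 2)))), Rational(1, 2)) = Pow(Add(Mul(2, B), Mul(Rational(1, 2), B, Add(-4, 121))), Rational(1, 2)) = Pow(Add(Mul(2, B), Mul(Rational(1, 2), B, 117)), Rational(1, 2)) = Pow(Add(Mul(2, B), Mul(Rational(117, 2), B)), Rational(1, 2)) = Pow(Mul(Rational(121, 2), B), Rational(1, 2)) = Mul(Rational(11, 2), Pow(2, Rational(1, 2)), Pow(B, Rational(1, 2))))
Add(Function('c')(-96), g) = Add(Mul(Rational(11, 2), Pow(2, Rational(1, 2)), Pow(-96, Rational(1, 2))), -29476) = Add(Mul(Rational(11, 2), Pow(2, Rational(1, 2)), Mul(4, I, Pow(6, Rational(1, 2)))), -29476) = Add(Mul(44, I, Pow(3, Rational(1, 2))), -29476) = Add(-29476, Mul(44, I, Pow(3, Rational(1, 2))))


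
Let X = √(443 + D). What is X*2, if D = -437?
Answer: 2*√6 ≈ 4.8990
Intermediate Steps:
X = √6 (X = √(443 - 437) = √6 ≈ 2.4495)
X*2 = √6*2 = 2*√6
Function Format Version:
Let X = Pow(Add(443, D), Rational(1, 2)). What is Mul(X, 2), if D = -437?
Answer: Mul(2, Pow(6, Rational(1, 2))) ≈ 4.8990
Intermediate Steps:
X = Pow(6, Rational(1, 2)) (X = Pow(Add(443, -437), Rational(1, 2)) = Pow(6, Rational(1, 2)) ≈ 2.4495)
Mul(X, 2) = Mul(Pow(6, Rational(1, 2)), 2) = Mul(2, Pow(6, Rational(1, 2)))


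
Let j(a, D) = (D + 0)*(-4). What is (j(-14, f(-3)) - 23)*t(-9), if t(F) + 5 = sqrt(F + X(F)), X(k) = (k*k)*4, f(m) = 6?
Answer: 235 - 141*sqrt(35) ≈ -599.17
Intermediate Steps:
X(k) = 4*k**2 (X(k) = k**2*4 = 4*k**2)
t(F) = -5 + sqrt(F + 4*F**2)
j(a, D) = -4*D (j(a, D) = D*(-4) = -4*D)
(j(-14, f(-3)) - 23)*t(-9) = (-4*6 - 23)*(-5 + sqrt(-9*(1 + 4*(-9)))) = (-24 - 23)*(-5 + sqrt(-9*(1 - 36))) = -47*(-5 + sqrt(-9*(-35))) = -47*(-5 + sqrt(315)) = -47*(-5 + 3*sqrt(35)) = 235 - 141*sqrt(35)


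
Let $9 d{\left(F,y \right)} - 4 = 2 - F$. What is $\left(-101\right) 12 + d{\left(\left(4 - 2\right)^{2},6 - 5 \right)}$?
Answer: $- \frac{10906}{9} \approx -1211.8$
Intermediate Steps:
$d{\left(F,y \right)} = \frac{2}{3} - \frac{F}{9}$ ($d{\left(F,y \right)} = \frac{4}{9} + \frac{2 - F}{9} = \frac{4}{9} - \left(- \frac{2}{9} + \frac{F}{9}\right) = \frac{2}{3} - \frac{F}{9}$)
$\left(-101\right) 12 + d{\left(\left(4 - 2\right)^{2},6 - 5 \right)} = \left(-101\right) 12 + \left(\frac{2}{3} - \frac{\left(4 - 2\right)^{2}}{9}\right) = -1212 + \left(\frac{2}{3} - \frac{2^{2}}{9}\right) = -1212 + \left(\frac{2}{3} - \frac{4}{9}\right) = -1212 + \frac{2}{9} = - \frac{10906}{9}$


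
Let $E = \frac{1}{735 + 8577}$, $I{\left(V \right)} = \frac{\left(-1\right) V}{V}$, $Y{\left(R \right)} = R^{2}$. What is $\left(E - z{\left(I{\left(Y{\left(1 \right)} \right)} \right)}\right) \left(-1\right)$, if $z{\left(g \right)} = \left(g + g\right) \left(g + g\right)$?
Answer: $\frac{37247}{9312} \approx 3.9999$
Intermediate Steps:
$I{\left(V \right)} = -1$
$z{\left(g \right)} = 4 g^{2}$ ($z{\left(g \right)} = 2 g 2 g = 4 g^{2}$)
$E = \frac{1}{9312} \approx 0.00010739$
$\left(E - z{\left(I{\left(Y{\left(1 \right)} \right)} \right)}\right) \left(-1\right) = \left(\frac{1}{9312} - 4 \left(-1\right)^{2}\right) \left(-1\right) = \left(\frac{1}{9312} - 4 \cdot 1\right) \left(-1\right) = \left(\frac{1}{9312} - 4\right) \left(-1\right) = \left(- \frac{37247}{9312}\right) \left(-1\right) = \frac{37247}{9312}$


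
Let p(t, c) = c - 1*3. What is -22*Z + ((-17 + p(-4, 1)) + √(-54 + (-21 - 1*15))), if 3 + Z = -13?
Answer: 333 + 3*I*√10 ≈ 333.0 + 9.4868*I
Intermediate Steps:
Z = -16 (Z = -3 - 13 = -16)
p(t, c) = -3 + c (p(t, c) = c - 3 = -3 + c)
-22*Z + ((-17 + p(-4, 1)) + √(-54 + (-21 - 1*15))) = -22*(-16) + ((-17 + (-3 + 1)) + √(-54 + (-21 - 1*15))) = 352 + ((-17 - 2) + √(-54 + (-21 - 15))) = 352 + (-19 + √(-54 - 36)) = 352 + (-19 + √(-90)) = 352 + (-19 + 3*I*√10) = 333 + 3*I*√10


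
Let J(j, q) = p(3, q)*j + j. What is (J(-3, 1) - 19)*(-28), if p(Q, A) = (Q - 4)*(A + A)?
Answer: 448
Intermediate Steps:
p(Q, A) = 2*A*(-4 + Q) (p(Q, A) = (-4 + Q)*(2*A) = 2*A*(-4 + Q))
J(j, q) = j - 2*j*q (J(j, q) = (2*q*(-4 + 3))*j + j = (2*q*(-1))*j + j = (-2*q)*j + j = -2*j*q + j = j - 2*j*q)
(J(-3, 1) - 19)*(-28) = (-3*(1 - 2*1) - 19)*(-28) = (-3*(1 - 2) - 19)*(-28) = (-3*(-1) - 19)*(-28) = (3 - 19)*(-28) = -16*(-28) = 448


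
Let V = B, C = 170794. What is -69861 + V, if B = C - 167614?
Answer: -66681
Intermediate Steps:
B = 3180 (B = 170794 - 167614 = 3180)
V = 3180
-69861 + V = -69861 + 3180 = -66681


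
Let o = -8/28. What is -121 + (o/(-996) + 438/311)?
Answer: -129654487/1084146 ≈ -119.59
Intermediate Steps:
o = -2/7 (o = -8*1/28 = -2/7 ≈ -0.28571)
-121 + (o/(-996) + 438/311) = -121 + (-2/7/(-996) + 438/311) = -121 + (-2/7*(-1/996) + 438*(1/311)) = -121 + (1/3486 + 438/311) = -121 + 1527179/1084146 = -129654487/1084146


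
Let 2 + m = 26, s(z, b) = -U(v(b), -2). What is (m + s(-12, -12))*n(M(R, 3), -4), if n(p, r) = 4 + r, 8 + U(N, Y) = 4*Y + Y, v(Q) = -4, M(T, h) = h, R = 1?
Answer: 0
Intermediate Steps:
U(N, Y) = -8 + 5*Y (U(N, Y) = -8 + (4*Y + Y) = -8 + 5*Y)
s(z, b) = 18 (s(z, b) = -(-8 + 5*(-2)) = -(-8 - 10) = -1*(-18) = 18)
m = 24 (m = -2 + 26 = 24)
(m + s(-12, -12))*n(M(R, 3), -4) = (24 + 18)*(4 - 4) = 42*0 = 0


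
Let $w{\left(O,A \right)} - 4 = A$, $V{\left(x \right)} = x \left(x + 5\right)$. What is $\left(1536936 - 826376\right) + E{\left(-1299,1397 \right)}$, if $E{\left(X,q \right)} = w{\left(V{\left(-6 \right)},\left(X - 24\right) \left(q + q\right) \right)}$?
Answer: $-2985898$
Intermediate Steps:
$V{\left(x \right)} = x \left(5 + x\right)$
$w{\left(O,A \right)} = 4 + A$
$E{\left(X,q \right)} = 4 + 2 q \left(-24 + X\right)$ ($E{\left(X,q \right)} = 4 + \left(X - 24\right) \left(q + q\right) = 4 + \left(-24 + X\right) 2 q = 4 + 2 q \left(-24 + X\right)$)
$\left(1536936 - 826376\right) + E{\left(-1299,1397 \right)} = \left(1536936 - 826376\right) + \left(4 + 2 \cdot 1397 \left(-24 - 1299\right)\right) = 710560 + \left(4 + 2 \cdot 1397 \left(-1323\right)\right) = 710560 + \left(4 - 3696462\right) = 710560 - 3696458 = -2985898$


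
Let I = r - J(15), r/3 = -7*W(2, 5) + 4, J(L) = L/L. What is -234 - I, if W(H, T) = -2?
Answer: -287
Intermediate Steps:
J(L) = 1
r = 54 (r = 3*(-7*(-2) + 4) = 3*(14 + 4) = 3*18 = 54)
I = 53 (I = 54 - 1*1 = 54 - 1 = 53)
-234 - I = -234 - 1*53 = -234 - 53 = -287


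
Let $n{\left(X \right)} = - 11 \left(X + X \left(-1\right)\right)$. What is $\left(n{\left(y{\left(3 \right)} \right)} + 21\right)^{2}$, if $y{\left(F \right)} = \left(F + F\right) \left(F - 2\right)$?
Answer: $441$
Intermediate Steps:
$y{\left(F \right)} = 2 F \left(-2 + F\right)$
$n{\left(X \right)} = 0$ ($n{\left(X \right)} = - 11 \left(X - X\right) = \left(-11\right) 0 = 0$)
$\left(n{\left(y{\left(3 \right)} \right)} + 21\right)^{2} = \left(0 + 21\right)^{2} = 21^{2} = 441$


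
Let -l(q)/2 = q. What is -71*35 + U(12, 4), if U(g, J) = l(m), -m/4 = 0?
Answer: -2485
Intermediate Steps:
m = 0 (m = -4*0 = 0)
l(q) = -2*q
U(g, J) = 0 (U(g, J) = -2*0 = 0)
-71*35 + U(12, 4) = -71*35 + 0 = -2485 + 0 = -2485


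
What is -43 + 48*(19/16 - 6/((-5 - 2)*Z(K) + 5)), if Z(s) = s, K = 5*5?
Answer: 1334/85 ≈ 15.694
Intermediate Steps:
K = 25
-43 + 48*(19/16 - 6/((-5 - 2)*Z(K) + 5)) = -43 + 48*(19/16 - 6/((-5 - 2)*25 + 5)) = -43 + 48*(19*(1/16) - 6/(-7*25 + 5)) = -43 + 48*(19/16 - 6/(-175 + 5)) = -43 + 48*(19/16 - 6/(-170)) = -43 + 48*(19/16 - 6*(-1/170)) = -43 + 48*(19/16 + 3/85) = -43 + 48*(1663/1360) = -43 + 4989/85 = 1334/85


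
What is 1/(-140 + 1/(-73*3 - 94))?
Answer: -313/43821 ≈ -0.0071427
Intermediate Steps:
1/(-140 + 1/(-73*3 - 94)) = 1/(-140 + 1/(-219 - 94)) = 1/(-140 + 1/(-313)) = 1/(-140 - 1/313) = 1/(-43821/313) = -313/43821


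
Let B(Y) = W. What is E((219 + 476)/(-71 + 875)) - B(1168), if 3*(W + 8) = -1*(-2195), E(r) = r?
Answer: -193711/268 ≈ -722.80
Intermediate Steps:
W = 2171/3 (W = -8 + (-1*(-2195))/3 = -8 + (⅓)*2195 = -8 + 2195/3 = 2171/3 ≈ 723.67)
B(Y) = 2171/3
E((219 + 476)/(-71 + 875)) - B(1168) = (219 + 476)/(-71 + 875) - 1*2171/3 = 695/804 - 2171/3 = -193711/268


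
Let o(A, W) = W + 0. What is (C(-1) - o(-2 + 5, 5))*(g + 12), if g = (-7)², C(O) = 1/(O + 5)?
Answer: -1159/4 ≈ -289.75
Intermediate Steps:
C(O) = 1/(5 + O)
g = 49
o(A, W) = W
(C(-1) - o(-2 + 5, 5))*(g + 12) = (1/(5 - 1) - 1*5)*(49 + 12) = (1/4 - 5)*61 = (¼ - 5)*61 = -19/4*61 = -1159/4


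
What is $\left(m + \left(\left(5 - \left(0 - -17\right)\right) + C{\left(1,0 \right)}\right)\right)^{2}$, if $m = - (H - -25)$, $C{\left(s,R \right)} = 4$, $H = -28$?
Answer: $25$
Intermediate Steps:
$m = 3$ ($m = - (-28 - -25) = - (-28 + 25) = \left(-1\right) \left(-3\right) = 3$)
$\left(m + \left(\left(5 - \left(0 - -17\right)\right) + C{\left(1,0 \right)}\right)\right)^{2} = \left(3 + \left(\left(5 - \left(0 - -17\right)\right) + 4\right)\right)^{2} = \left(3 + \left(\left(5 - \left(0 + 17\right)\right) + 4\right)\right)^{2} = \left(3 + \left(\left(5 - 17\right) + 4\right)\right)^{2} = \left(3 + \left(-12 + 4\right)\right)^{2} = \left(3 - 8\right)^{2} = \left(-5\right)^{2} = 25$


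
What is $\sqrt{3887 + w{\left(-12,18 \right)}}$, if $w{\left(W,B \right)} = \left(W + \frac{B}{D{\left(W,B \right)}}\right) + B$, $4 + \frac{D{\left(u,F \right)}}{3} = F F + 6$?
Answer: $\frac{\sqrt{103433606}}{163} \approx 62.394$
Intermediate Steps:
$D{\left(u,F \right)} = 6 + 3 F^{2}$ ($D{\left(u,F \right)} = -12 + 3 \left(F F + 6\right) = -12 + 3 \left(F^{2} + 6\right) = -12 + 3 \left(6 + F^{2}\right) = -12 + \left(18 + 3 F^{2}\right) = 6 + 3 F^{2}$)
$w{\left(W,B \right)} = B + W + \frac{B}{6 + 3 B^{2}}$ ($w{\left(W,B \right)} = \left(W + \frac{B}{6 + 3 B^{2}}\right) + B = B + W + \frac{B}{6 + 3 B^{2}}$)
$\sqrt{3887 + w{\left(-12,18 \right)}} = \sqrt{3887 + \frac{\frac{1}{3} \cdot 18 + \left(2 + 18^{2}\right) \left(18 - 12\right)}{2 + 18^{2}}} = \sqrt{3887 + \frac{6 + \left(2 + 324\right) 6}{2 + 324}} = \sqrt{3887 + \frac{6 + 326 \cdot 6}{326}} = \sqrt{3887 + \frac{6 + 1956}{326}} = \sqrt{3887 + \frac{1}{326} \cdot 1962} = \sqrt{3887 + \frac{981}{163}} = \sqrt{\frac{634562}{163}} = \frac{\sqrt{103433606}}{163}$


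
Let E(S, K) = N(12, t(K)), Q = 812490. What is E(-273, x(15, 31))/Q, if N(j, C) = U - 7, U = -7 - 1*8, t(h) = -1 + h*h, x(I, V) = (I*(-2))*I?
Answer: -11/406245 ≈ -2.7077e-5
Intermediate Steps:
x(I, V) = -2*I² (x(I, V) = (-2*I)*I = -2*I²)
t(h) = -1 + h²
U = -15 (U = -7 - 8 = -15)
N(j, C) = -22 (N(j, C) = -15 - 7 = -22)
E(S, K) = -22
E(-273, x(15, 31))/Q = -22/812490 = -22*1/812490 = -11/406245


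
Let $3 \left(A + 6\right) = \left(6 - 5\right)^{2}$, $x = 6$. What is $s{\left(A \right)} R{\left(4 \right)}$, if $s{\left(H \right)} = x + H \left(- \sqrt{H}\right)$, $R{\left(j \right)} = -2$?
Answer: $-12 - \frac{34 i \sqrt{51}}{9} \approx -12.0 - 26.979 i$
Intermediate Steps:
$A = - \frac{17}{3}$ ($A = -6 + \frac{\left(6 - 5\right)^{2}}{3} = -6 + \frac{1^{2}}{3} = -6 + \frac{1}{3} \cdot 1 = -6 + \frac{1}{3} = - \frac{17}{3} \approx -5.6667$)
$s{\left(H \right)} = 6 - H^{\frac{3}{2}}$ ($s{\left(H \right)} = 6 + H \left(- \sqrt{H}\right) = 6 - H^{\frac{3}{2}}$)
$s{\left(A \right)} R{\left(4 \right)} = \left(6 - \left(- \frac{17}{3}\right)^{\frac{3}{2}}\right) \left(-2\right) = \left(6 - - \frac{17 i \sqrt{51}}{9}\right) \left(-2\right) = \left(6 + \frac{17 i \sqrt{51}}{9}\right) \left(-2\right) = -12 - \frac{34 i \sqrt{51}}{9}$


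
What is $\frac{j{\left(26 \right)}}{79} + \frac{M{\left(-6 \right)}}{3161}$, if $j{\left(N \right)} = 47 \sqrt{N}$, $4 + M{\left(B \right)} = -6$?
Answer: $- \frac{10}{3161} + \frac{47 \sqrt{26}}{79} \approx 3.0304$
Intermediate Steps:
$M{\left(B \right)} = -10$ ($M{\left(B \right)} = -4 - 6 = -10$)
$\frac{j{\left(26 \right)}}{79} + \frac{M{\left(-6 \right)}}{3161} = \frac{47 \sqrt{26}}{79} - \frac{10}{3161} = - \frac{10}{3161} + \frac{47 \sqrt{26}}{79}$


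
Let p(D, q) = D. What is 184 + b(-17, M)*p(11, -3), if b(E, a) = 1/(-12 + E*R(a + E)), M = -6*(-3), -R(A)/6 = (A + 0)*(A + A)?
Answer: 35339/192 ≈ 184.06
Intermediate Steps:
R(A) = -12*A² (R(A) = -6*(A + 0)*(A + A) = -6*A*2*A = -12*A²)
M = 18
b(E, a) = 1/(-12 - 12*E*(E + a)²) (b(E, a) = 1/(-12 + E*(-12*(a + E)²)) = 1/(-12 + E*(-12*(E + a)²)) = 1/(-12 - 12*E*(E + a)²))
184 + b(-17, M)*p(11, -3) = 184 + (1/(12*(-1 - 1*(-17)*(-17 + 18)²)))*11 = 184 + (1/(12*(-1 - 1*(-17)*1²)))*11 = 184 + (1/(12*(-1 - 1*(-17)*1)))*11 = 184 + (1/(12*(-1 + 17)))*11 = 184 + ((1/12)/16)*11 = 184 + ((1/12)*(1/16))*11 = 184 + (1/192)*11 = 184 + 11/192 = 35339/192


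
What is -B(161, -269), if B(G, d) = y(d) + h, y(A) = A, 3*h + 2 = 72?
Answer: 737/3 ≈ 245.67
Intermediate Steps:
h = 70/3 (h = -2/3 + (1/3)*72 = -2/3 + 24 = 70/3 ≈ 23.333)
B(G, d) = 70/3 + d (B(G, d) = d + 70/3 = 70/3 + d)
-B(161, -269) = -(70/3 - 269) = -1*(-737/3) = 737/3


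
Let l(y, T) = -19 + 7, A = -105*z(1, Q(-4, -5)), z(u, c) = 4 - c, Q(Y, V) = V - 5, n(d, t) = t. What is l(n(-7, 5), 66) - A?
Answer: 1458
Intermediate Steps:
Q(Y, V) = -5 + V
A = -1470 (A = -105*(4 - (-5 - 5)) = -105*(4 - 1*(-10)) = -105*(4 + 10) = -105*14 = -1470)
l(y, T) = -12
l(n(-7, 5), 66) - A = -12 - 1*(-1470) = -12 + 1470 = 1458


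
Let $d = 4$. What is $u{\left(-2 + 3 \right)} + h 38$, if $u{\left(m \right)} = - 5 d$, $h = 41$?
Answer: $1538$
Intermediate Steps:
$u{\left(m \right)} = -20$ ($u{\left(m \right)} = \left(-5\right) 4 = -20$)
$u{\left(-2 + 3 \right)} + h 38 = -20 + 41 \cdot 38 = -20 + 1558 = 1538$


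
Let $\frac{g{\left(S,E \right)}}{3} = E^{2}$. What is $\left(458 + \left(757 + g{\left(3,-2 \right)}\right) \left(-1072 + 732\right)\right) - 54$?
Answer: $-261056$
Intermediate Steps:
$g{\left(S,E \right)} = 3 E^{2}$
$\left(458 + \left(757 + g{\left(3,-2 \right)}\right) \left(-1072 + 732\right)\right) - 54 = \left(458 + \left(757 + 3 \left(-2\right)^{2}\right) \left(-1072 + 732\right)\right) - 54 = \left(458 + \left(757 + 3 \cdot 4\right) \left(-340\right)\right) - 54 = \left(458 + \left(757 + 12\right) \left(-340\right)\right) - 54 = \left(458 + 769 \left(-340\right)\right) - 54 = \left(458 - 261460\right) - 54 = -261002 - 54 = -261056$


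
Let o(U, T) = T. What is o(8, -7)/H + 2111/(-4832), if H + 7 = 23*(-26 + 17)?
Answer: -208965/517024 ≈ -0.40417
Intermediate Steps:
H = -214 (H = -7 + 23*(-26 + 17) = -7 + 23*(-9) = -7 - 207 = -214)
o(8, -7)/H + 2111/(-4832) = -7/(-214) + 2111/(-4832) = -7*(-1/214) + 2111*(-1/4832) = 7/214 - 2111/4832 = -208965/517024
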